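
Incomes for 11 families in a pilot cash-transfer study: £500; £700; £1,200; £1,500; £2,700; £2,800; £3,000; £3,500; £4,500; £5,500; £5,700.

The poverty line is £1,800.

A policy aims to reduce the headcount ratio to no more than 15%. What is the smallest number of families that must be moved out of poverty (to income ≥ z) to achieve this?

3

Currently q = 4 of N = 11 are below the line (H = 0.364).
A headcount ratio of at most 15% allows at most ⌊0.15 × 11⌋ = 1 poor families.
So at least 4 − 1 = 3 must be lifted.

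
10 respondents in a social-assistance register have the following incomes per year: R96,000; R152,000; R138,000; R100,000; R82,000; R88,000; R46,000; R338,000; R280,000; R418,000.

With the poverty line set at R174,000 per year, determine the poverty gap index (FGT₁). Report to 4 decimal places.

0.2966

Below z: R46,000, R82,000, R88,000, R96,000, R100,000, R138,000, R152,000 (q = 7 of N = 10).
Normalized shortfalls: (174000−46000)/174000 = 0.7356; (174000−82000)/174000 = 0.5287; (174000−88000)/174000 = 0.4943; (174000−96000)/174000 = 0.4483; (174000−100000)/174000 = 0.4253; (174000−138000)/174000 = 0.2069; (174000−152000)/174000 = 0.1264.
Sum of shortfalls = 2.965517; P₁ averages over all N: 2.965517 / 10 = 0.2966.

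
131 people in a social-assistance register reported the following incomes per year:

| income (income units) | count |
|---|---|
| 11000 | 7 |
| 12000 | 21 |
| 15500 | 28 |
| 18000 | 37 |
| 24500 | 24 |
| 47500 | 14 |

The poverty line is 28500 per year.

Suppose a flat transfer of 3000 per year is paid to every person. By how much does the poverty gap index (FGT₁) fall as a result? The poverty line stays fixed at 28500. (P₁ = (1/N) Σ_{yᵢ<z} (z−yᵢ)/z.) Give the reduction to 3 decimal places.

Before: below the line — 7×11000, 21×12000, 28×15500, 37×18000, 24×24500; poverty gap index (FGT₁) = 0.35289.
After the 3000 transfer: below the line — 7×14000, 21×15000, 28×18500, 37×21000, 24×27500; poverty gap index (FGT₁) = 0.25887.
Reduction = 0.35289 − 0.25887 = 0.094.

0.094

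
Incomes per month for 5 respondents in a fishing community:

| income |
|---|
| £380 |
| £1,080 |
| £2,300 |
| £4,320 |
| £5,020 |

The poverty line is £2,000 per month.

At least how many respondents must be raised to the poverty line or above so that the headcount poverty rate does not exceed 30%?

Currently q = 2 of N = 5 are below the line (H = 0.400).
A headcount ratio of at most 30% allows at most ⌊0.30 × 5⌋ = 1 poor respondents.
So at least 2 − 1 = 1 must be lifted.

1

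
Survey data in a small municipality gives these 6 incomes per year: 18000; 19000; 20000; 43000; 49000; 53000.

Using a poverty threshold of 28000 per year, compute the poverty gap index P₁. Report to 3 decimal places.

0.161

Below z: 18000, 19000, 20000 (q = 3 of N = 6).
Relative gaps: (28000−18000)/28000 = 0.3571; (28000−19000)/28000 = 0.3214; (28000−20000)/28000 = 0.2857.
Sum of shortfalls = 0.964286; P₁ averages over all N: 0.964286 / 6 = 0.161.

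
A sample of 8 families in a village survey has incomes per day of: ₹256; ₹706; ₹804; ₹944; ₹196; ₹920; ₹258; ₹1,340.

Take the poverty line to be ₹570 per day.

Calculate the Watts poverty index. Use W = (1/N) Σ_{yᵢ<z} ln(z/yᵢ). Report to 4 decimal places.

Poor units: ₹196, ₹256, ₹258 (q = 3 of N = 8).
ln(z/y) terms: ln(570/196) = 1.0675; ln(570/256) = 0.8005; ln(570/258) = 0.7927.
W = 2.660657 / 8 = 0.3326.

0.3326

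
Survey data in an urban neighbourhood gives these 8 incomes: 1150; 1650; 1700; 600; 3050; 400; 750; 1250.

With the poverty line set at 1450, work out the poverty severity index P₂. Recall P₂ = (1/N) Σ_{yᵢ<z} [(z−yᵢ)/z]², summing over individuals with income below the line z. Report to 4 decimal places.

Poor units: 400, 600, 750, 1150, 1250 (q = 5 of N = 8).
Gap ratios (z−y)/z: (1450−400)/1450 = 0.7241; (1450−600)/1450 = 0.5862; (1450−750)/1450 = 0.4828; (1450−1150)/1450 = 0.2069; (1450−1250)/1450 = 0.1379.
Squared: 0.5244; 0.3436; 0.2331; 0.0428; 0.0190.
Sum = 1.162901; P₂ = 1.162901 / 8 = 0.1454.

0.1454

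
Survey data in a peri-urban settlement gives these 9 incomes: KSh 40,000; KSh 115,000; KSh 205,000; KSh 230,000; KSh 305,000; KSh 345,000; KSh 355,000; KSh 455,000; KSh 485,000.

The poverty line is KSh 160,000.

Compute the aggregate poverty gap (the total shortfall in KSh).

KSh 165,000

Incomes under z: KSh 40,000, KSh 115,000 (q = 2 of N = 9).
Individual gaps: 160000−40000 = 120000; 160000−115000 = 45000.
Aggregate gap = KSh 165,000.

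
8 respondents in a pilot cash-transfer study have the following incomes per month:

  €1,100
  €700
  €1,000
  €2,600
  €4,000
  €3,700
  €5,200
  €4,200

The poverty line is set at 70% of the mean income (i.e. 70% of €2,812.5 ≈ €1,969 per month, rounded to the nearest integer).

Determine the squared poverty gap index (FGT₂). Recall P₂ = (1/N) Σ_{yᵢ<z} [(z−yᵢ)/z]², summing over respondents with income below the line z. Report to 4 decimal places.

Poor units: €700, €1,000, €1,100 (q = 3 of N = 8).
Gap ratios (z−y)/z: (1969−700)/1969 = 0.6445; (1969−1000)/1969 = 0.4921; (1969−1100)/1969 = 0.4413.
Squared: 0.4154; 0.2422; 0.1948.
Sum = 0.852338; P₂ = 0.852338 / 8 = 0.1065.

0.1065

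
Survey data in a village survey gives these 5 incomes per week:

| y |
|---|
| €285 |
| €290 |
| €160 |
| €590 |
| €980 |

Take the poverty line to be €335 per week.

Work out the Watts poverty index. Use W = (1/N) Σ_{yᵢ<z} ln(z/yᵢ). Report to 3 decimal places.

0.209

Incomes under z: €160, €285, €290 (q = 3 of N = 5).
Log shortfalls: ln(335/160) = 0.7390; ln(335/285) = 0.1616; ln(335/290) = 0.1442.
W = 1.044848 / 5 = 0.209.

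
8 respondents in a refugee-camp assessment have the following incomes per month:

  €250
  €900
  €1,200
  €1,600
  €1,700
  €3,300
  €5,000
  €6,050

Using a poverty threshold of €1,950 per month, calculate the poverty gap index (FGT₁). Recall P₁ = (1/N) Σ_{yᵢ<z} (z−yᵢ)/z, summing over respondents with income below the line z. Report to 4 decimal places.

Below the line: €250, €900, €1,200, €1,600, €1,700 (q = 5 of N = 8).
Shortfall ratios: (1950−250)/1950 = 0.8718; (1950−900)/1950 = 0.5385; (1950−1200)/1950 = 0.3846; (1950−1600)/1950 = 0.1795; (1950−1700)/1950 = 0.1282.
Σ = 2.102564. Dividing by the full population N = 8 gives P₁ = 0.2628.

0.2628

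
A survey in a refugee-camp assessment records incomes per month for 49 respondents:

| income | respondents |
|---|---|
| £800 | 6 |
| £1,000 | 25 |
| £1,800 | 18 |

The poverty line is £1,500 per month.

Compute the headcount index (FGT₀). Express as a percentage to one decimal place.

31 of the 49 respondents have income below £1,500.
H = 31/49 = 63.3%.

63.3%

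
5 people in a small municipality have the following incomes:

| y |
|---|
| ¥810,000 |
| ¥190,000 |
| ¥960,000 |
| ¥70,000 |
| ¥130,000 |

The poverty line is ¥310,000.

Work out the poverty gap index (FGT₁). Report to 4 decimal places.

Incomes under z: ¥70,000, ¥130,000, ¥190,000 (q = 3 of N = 5).
Relative gaps: (310000−70000)/310000 = 0.7742; (310000−130000)/310000 = 0.5806; (310000−190000)/310000 = 0.3871.
Σ = 1.741935. Dividing by the full population N = 5 gives P₁ = 0.3484.

0.3484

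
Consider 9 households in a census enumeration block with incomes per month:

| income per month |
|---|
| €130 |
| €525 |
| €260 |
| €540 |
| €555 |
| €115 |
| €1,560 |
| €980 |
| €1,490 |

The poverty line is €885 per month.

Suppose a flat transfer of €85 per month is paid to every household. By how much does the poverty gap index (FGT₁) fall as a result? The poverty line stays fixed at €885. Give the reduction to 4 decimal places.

Before: below the line — €115, €130, €260, €525, €540, €555; poverty gap index (FGT₁) = 0.399874.
After the €85 transfer: below the line — €200, €215, €345, €610, €625, €640; poverty gap index (FGT₁) = 0.335844.
Reduction = 0.399874 − 0.335844 = 0.0640.

0.0640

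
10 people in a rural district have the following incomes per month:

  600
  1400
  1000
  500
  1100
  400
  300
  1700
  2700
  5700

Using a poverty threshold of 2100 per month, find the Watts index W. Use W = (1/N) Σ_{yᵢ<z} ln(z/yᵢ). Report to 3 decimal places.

Below the line: 300, 400, 500, 600, 1000, 1100, 1400, 1700 (q = 8 of N = 10).
Log shortfalls: ln(2100/300) = 1.9459; ln(2100/400) = 1.6582; ln(2100/500) = 1.4351; ln(2100/600) = 1.2528; ln(2100/1000) = 0.7419; ln(2100/1100) = 0.6466; ln(2100/1400) = 0.4055; ln(2100/1700) = 0.2113.
W = 8.297324 / 10 = 0.830.

0.830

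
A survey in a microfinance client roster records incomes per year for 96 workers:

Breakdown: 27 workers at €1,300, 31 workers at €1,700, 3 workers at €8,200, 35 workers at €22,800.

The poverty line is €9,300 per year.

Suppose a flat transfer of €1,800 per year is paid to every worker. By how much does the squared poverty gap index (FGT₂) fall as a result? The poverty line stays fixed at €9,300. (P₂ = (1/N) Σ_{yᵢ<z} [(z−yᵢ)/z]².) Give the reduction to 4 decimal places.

0.1736

Before: below the line — 27×€1,300, 31×€1,700, 3×€8,200; squared poverty gap index (FGT₂) = 0.424205.
After the €1,800 transfer: below the line — 27×€3,100, 31×€3,500; squared poverty gap index (FGT₂) = 0.250597.
Reduction = 0.424205 − 0.250597 = 0.1736.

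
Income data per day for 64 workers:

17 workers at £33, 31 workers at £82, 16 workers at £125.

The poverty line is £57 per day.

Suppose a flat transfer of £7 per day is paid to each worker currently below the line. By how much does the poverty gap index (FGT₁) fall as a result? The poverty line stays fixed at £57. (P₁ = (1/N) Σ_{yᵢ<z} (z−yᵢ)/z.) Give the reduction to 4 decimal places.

Before: below the line — 17×£33; poverty gap index (FGT₁) = 0.111842.
After the £7 transfer: below the line — 17×£40; poverty gap index (FGT₁) = 0.079221.
Reduction = 0.111842 − 0.079221 = 0.0326.

0.0326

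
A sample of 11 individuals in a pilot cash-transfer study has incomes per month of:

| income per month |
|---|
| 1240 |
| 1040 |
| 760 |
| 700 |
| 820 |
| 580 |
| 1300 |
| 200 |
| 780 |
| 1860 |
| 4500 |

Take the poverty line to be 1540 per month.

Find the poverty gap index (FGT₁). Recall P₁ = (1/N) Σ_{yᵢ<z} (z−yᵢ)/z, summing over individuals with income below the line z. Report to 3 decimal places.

Incomes under z: 200, 580, 700, 760, 780, 820, 1040, 1240, 1300 (q = 9 of N = 11).
Relative gaps: (1540−200)/1540 = 0.8701; (1540−580)/1540 = 0.6234; (1540−700)/1540 = 0.5455; (1540−760)/1540 = 0.5065; (1540−780)/1540 = 0.4935; (1540−820)/1540 = 0.4675; (1540−1040)/1540 = 0.3247; (1540−1240)/1540 = 0.1948; (1540−1300)/1540 = 0.1558.
Sum of shortfalls = 4.181818; P₁ averages over all N: 4.181818 / 11 = 0.380.

0.380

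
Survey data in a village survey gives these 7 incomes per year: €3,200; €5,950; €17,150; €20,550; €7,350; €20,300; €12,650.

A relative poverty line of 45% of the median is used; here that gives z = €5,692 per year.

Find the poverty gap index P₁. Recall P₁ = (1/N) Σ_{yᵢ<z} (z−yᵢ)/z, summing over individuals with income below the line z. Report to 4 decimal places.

Below z: €3,200 (q = 1 of N = 7).
Shortfall ratios: (5692−3200)/5692 = 0.4378.
Σ = 0.437807. Dividing by the full population N = 7 gives P₁ = 0.0625.

0.0625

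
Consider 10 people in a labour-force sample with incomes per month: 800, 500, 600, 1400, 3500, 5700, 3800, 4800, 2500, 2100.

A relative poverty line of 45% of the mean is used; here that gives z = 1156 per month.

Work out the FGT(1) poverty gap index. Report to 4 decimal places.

Incomes under z: 500, 600, 800 (q = 3 of N = 10).
Normalized shortfalls: (1156−500)/1156 = 0.5675; (1156−600)/1156 = 0.4810; (1156−800)/1156 = 0.3080.
Σ = 1.356401. Dividing by the full population N = 10 gives P₁ = 0.1356.

0.1356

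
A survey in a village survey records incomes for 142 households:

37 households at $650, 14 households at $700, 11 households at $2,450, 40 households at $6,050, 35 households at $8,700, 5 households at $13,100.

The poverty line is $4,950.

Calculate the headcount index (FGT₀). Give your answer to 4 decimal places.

62 of the 142 households have income below $4,950.
H = 62/142 = 0.4366.

0.4366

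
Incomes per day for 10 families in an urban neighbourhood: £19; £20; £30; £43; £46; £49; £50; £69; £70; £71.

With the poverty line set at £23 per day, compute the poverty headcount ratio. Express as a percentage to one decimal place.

2 of the 10 families have income below £23.
H = 2/10 = 20.0%.

20.0%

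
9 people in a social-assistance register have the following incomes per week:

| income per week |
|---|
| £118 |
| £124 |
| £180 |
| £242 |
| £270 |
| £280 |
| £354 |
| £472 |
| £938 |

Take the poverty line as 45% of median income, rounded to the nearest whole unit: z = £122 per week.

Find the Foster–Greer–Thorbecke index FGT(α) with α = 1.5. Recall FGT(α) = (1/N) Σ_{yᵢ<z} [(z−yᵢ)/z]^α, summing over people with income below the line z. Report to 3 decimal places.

Poor units: £118 (q = 1 of N = 9).
Shortfall ratios: (122−118)/122 = 0.0328.
Raised to α = 1.5: 0.00594.
Sum = 0.005937; FGT(1.5) = 0.005937 / 9 = 0.001.

0.001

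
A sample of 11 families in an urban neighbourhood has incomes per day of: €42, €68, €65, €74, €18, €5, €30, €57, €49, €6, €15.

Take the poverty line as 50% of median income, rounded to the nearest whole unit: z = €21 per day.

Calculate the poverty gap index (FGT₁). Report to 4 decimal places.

0.1732

Below z: €5, €6, €15, €18 (q = 4 of N = 11).
Shortfall ratios: (21−5)/21 = 0.7619; (21−6)/21 = 0.7143; (21−15)/21 = 0.2857; (21−18)/21 = 0.1429.
Sum of shortfalls = 1.904762; P₁ averages over all N: 1.904762 / 11 = 0.1732.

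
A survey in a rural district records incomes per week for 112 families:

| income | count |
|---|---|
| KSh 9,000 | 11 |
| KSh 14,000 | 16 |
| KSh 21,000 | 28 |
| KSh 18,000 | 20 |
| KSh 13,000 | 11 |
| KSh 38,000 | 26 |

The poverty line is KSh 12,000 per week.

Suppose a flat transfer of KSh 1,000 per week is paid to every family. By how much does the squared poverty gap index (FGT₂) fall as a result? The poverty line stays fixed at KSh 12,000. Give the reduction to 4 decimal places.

0.0034

Before: below the line — 11×KSh 9,000; squared poverty gap index (FGT₂) = 0.006138.
After the KSh 1,000 transfer: below the line — 11×KSh 10,000; squared poverty gap index (FGT₂) = 0.002728.
Reduction = 0.006138 − 0.002728 = 0.0034.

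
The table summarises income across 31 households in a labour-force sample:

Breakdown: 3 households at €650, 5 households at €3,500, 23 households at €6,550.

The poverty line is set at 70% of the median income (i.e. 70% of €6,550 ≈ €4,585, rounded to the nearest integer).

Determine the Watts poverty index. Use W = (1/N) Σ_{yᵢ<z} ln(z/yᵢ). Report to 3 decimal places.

Poor units: 3×€650, 5×€3,500 (q = 8 of N = 31).
ln(z/y) terms: ln(4585/650) = 1.9536 (×3); ln(4585/3500) = 0.2700 (×5).
W = 7.210855 / 31 = 0.233.

0.233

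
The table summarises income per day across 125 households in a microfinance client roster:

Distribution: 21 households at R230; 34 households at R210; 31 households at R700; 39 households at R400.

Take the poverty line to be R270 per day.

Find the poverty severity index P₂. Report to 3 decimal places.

0.017

Incomes under z: 34×R210, 21×R230 (q = 55 of N = 125).
Relative gaps: (270−210)/270 = 0.2222 (×34); (270−230)/270 = 0.1481 (×21).
Squared: 0.0494 (×34); 0.0219 (×21).
Sum = 2.139918; P₂ = 2.139918 / 125 = 0.017.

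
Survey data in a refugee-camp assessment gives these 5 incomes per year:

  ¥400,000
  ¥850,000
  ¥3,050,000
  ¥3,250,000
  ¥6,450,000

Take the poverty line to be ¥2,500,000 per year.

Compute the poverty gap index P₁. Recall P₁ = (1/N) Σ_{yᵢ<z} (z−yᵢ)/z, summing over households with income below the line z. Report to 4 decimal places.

0.3000

Below the line: ¥400,000, ¥850,000 (q = 2 of N = 5).
Shortfall ratios: (2500000−400000)/2500000 = 0.8400; (2500000−850000)/2500000 = 0.6600.
Σ = 1.500000. Dividing by the full population N = 5 gives P₁ = 0.3000.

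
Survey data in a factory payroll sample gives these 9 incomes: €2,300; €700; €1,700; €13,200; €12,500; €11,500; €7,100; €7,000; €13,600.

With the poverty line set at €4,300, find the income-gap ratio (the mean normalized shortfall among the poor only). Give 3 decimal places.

Incomes under z: €700, €1,700, €2,300 (q = 3 of N = 9).
Shortfall ratios (z−y)/z: 0.8372, 0.6047, 0.4651; sum = 1.906977.
The income-gap ratio divides by q (the poor only): 1.906977 / 3 = 0.636.

0.636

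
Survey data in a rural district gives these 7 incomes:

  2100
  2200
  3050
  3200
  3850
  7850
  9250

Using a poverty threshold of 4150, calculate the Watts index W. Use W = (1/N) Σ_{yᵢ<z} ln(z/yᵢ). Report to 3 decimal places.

Below z: 2100, 2200, 3050, 3200, 3850 (q = 5 of N = 7).
Log gaps: ln(4150/2100) = 0.6812; ln(4150/2200) = 0.6347; ln(4150/3050) = 0.3080; ln(4150/3200) = 0.2600; ln(4150/3850) = 0.0750.
W = 1.958781 / 7 = 0.280.

0.280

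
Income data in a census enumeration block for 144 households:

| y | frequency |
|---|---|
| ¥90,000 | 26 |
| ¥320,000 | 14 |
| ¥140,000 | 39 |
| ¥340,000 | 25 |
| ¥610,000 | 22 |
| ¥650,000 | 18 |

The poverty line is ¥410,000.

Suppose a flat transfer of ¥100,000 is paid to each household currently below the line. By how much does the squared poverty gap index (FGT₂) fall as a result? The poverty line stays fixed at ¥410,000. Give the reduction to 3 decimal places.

0.139

Before: below the line — 26×¥90,000, 39×¥140,000, 14×¥320,000, 25×¥340,000; squared poverty gap index (FGT₂) = 0.23719.
After the ¥100,000 transfer: below the line — 26×¥190,000, 39×¥240,000; squared poverty gap index (FGT₂) = 0.09855.
Reduction = 0.23719 − 0.09855 = 0.139.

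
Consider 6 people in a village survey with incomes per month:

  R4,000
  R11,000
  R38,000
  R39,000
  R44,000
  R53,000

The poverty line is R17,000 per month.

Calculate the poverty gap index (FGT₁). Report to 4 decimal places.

Poor units: R4,000, R11,000 (q = 2 of N = 6).
Shortfall ratios: (17000−4000)/17000 = 0.7647; (17000−11000)/17000 = 0.3529.
Σ = 1.117647. Dividing by the full population N = 6 gives P₁ = 0.1863.

0.1863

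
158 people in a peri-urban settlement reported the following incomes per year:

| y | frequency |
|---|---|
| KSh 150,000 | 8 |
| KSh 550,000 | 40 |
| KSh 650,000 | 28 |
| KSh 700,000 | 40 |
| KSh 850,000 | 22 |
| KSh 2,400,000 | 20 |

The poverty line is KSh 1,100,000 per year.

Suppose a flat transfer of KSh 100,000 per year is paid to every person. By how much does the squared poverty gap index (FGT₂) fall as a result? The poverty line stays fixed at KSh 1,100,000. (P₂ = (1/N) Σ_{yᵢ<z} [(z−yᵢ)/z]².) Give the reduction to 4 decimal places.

0.0594

Before: below the line — 8×KSh 150,000, 40×KSh 550,000, 28×KSh 650,000, 40×KSh 700,000, 22×KSh 850,000; squared poverty gap index (FGT₂) = 0.171383.
After the KSh 100,000 transfer: below the line — 8×KSh 250,000, 40×KSh 650,000, 28×KSh 750,000, 40×KSh 800,000, 22×KSh 950,000; squared poverty gap index (FGT₂) = 0.111963.
Reduction = 0.171383 − 0.111963 = 0.0594.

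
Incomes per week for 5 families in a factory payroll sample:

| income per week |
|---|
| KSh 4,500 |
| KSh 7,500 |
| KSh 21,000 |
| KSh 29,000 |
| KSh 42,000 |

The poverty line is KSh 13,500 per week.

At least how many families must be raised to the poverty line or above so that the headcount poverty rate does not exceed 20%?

Currently q = 2 of N = 5 are below the line (H = 0.400).
A headcount ratio of at most 20% allows at most ⌊0.20 × 5⌋ = 1 poor families.
So at least 2 − 1 = 1 must be lifted.

1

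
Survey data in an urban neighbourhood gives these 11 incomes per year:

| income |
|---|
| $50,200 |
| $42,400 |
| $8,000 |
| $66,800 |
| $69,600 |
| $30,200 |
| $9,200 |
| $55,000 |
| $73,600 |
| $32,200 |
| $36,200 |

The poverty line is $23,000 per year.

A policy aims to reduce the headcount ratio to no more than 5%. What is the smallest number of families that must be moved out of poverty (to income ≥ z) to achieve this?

2 of the 11 families are poor, so H = 2/11 = 0.182.
A headcount ratio of at most 5% allows at most ⌊0.05 × 11⌋ = 0 poor families.
So at least 2 − 0 = 2 must be lifted.

2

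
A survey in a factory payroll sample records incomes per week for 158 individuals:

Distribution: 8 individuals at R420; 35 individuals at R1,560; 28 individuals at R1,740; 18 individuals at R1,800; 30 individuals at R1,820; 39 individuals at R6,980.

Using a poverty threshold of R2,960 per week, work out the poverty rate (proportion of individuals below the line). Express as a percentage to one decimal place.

75.3%

119 of the 158 individuals have income below R2,960.
H = 119/158 = 75.3%.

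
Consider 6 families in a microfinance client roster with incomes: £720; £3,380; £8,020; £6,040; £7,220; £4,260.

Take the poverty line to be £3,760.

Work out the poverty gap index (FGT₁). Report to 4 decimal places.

Incomes under z: £720, £3,380 (q = 2 of N = 6).
Relative gaps: (3760−720)/3760 = 0.8085; (3760−3380)/3760 = 0.1011.
Σ = 0.909574. Dividing by the full population N = 6 gives P₁ = 0.1516.

0.1516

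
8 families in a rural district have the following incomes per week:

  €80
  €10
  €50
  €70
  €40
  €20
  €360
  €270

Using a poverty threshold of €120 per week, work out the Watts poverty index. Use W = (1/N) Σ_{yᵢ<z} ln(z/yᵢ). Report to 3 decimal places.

Below z: €10, €20, €40, €50, €70, €80 (q = 6 of N = 8).
Log shortfalls: ln(120/10) = 2.4849; ln(120/20) = 1.7918; ln(120/40) = 1.0986; ln(120/50) = 0.8755; ln(120/70) = 0.5390; ln(120/80) = 0.4055.
W = 7.195209 / 8 = 0.899.

0.899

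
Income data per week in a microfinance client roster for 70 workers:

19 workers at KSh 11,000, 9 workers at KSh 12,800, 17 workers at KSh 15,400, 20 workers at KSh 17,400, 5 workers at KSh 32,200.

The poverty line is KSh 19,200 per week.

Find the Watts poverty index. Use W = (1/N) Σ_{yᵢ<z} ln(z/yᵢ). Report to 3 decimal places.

0.285

Poor units: 19×KSh 11,000, 9×KSh 12,800, 17×KSh 15,400, 20×KSh 17,400 (q = 65 of N = 70).
Log shortfalls: ln(19200/11000) = 0.5570 (×19); ln(19200/12800) = 0.4055 (×9); ln(19200/15400) = 0.2205 (×17); ln(19200/17400) = 0.0984 (×20).
W = 19.950500 / 70 = 0.285.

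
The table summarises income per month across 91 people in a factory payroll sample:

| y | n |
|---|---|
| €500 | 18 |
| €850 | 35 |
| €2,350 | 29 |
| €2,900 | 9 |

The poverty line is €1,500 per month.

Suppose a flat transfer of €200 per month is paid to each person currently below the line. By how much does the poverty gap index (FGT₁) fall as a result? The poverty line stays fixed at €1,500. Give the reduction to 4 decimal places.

Before: below the line — 18×€500, 35×€850; poverty gap index (FGT₁) = 0.298535.
After the €200 transfer: below the line — 18×€700, 35×€1,050; poverty gap index (FGT₁) = 0.220879.
Reduction = 0.298535 − 0.220879 = 0.0777.

0.0777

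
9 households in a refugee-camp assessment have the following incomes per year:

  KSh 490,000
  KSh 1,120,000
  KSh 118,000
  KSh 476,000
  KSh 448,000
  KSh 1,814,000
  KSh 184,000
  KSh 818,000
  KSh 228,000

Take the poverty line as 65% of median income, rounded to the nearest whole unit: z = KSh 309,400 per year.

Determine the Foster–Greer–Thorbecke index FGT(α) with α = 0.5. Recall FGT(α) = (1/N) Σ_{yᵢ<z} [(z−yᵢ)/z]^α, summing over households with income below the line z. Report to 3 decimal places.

0.215

Poor units: KSh 118,000, KSh 184,000, KSh 228,000 (q = 3 of N = 9).
Shortfall ratios: (309400−118000)/309400 = 0.6186; (309400−184000)/309400 = 0.4053; (309400−228000)/309400 = 0.2631.
Raised to α = 0.5: 0.78652; 0.63663; 0.51292.
Sum = 1.936077; FGT(0.5) = 1.936077 / 9 = 0.215.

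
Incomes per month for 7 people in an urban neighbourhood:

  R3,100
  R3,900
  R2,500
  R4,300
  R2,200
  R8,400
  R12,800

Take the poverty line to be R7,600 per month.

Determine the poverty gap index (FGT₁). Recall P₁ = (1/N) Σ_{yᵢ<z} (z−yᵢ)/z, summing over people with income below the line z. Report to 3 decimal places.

0.414

Below z: R2,200, R2,500, R3,100, R3,900, R4,300 (q = 5 of N = 7).
Gap ratios (z−y)/z: (7600−2200)/7600 = 0.7105; (7600−2500)/7600 = 0.6711; (7600−3100)/7600 = 0.5921; (7600−3900)/7600 = 0.4868; (7600−4300)/7600 = 0.4342.
Σ = 2.894737. Dividing by the full population N = 7 gives P₁ = 0.414.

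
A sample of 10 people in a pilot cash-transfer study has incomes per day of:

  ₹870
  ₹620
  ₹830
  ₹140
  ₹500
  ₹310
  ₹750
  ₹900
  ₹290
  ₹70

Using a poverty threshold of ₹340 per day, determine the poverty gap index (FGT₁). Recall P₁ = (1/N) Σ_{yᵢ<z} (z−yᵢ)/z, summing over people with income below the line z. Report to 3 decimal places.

Below z: ₹70, ₹140, ₹290, ₹310 (q = 4 of N = 10).
Relative gaps: (340−70)/340 = 0.7941; (340−140)/340 = 0.5882; (340−290)/340 = 0.1471; (340−310)/340 = 0.0882.
Σ = 1.617647. Dividing by the full population N = 10 gives P₁ = 0.162.

0.162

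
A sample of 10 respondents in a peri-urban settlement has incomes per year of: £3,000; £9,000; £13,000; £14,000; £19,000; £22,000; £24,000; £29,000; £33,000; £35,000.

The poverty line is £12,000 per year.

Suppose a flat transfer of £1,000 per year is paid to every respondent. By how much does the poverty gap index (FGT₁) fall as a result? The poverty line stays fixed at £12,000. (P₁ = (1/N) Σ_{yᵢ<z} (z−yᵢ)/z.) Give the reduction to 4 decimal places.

Before: below the line — £3,000, £9,000; poverty gap index (FGT₁) = 0.100000.
After the £1,000 transfer: below the line — £4,000, £10,000; poverty gap index (FGT₁) = 0.083333.
Reduction = 0.100000 − 0.083333 = 0.0167.

0.0167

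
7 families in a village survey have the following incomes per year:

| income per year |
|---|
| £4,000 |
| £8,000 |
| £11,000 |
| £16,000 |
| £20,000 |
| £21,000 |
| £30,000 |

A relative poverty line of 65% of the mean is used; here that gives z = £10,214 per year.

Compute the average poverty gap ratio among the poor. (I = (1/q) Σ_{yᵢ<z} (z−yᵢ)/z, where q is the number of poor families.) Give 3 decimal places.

0.413

Below z: £4,000, £8,000 (q = 2 of N = 7).
Relative gaps: 0.6084, 0.2168; sum = 0.825142.
The income-gap ratio divides by q (the poor only): 0.825142 / 2 = 0.413.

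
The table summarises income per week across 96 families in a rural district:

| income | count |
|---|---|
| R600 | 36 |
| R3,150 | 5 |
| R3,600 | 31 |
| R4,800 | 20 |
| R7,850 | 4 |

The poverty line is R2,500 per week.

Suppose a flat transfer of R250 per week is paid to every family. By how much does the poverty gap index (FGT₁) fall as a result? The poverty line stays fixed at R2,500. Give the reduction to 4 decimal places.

Before: below the line — 36×R600; poverty gap index (FGT₁) = 0.285000.
After the R250 transfer: below the line — 36×R850; poverty gap index (FGT₁) = 0.247500.
Reduction = 0.285000 − 0.247500 = 0.0375.

0.0375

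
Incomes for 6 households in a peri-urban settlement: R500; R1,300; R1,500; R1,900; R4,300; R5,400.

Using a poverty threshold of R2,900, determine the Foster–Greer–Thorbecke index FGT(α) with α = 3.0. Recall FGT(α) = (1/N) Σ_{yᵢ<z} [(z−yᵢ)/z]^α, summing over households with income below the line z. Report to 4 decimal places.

0.1480

Below the line: R500, R1,300, R1,500, R1,900 (q = 4 of N = 6).
Normalized shortfalls: (2900−500)/2900 = 0.8276; (2900−1300)/2900 = 0.5517; (2900−1500)/2900 = 0.4828; (2900−1900)/2900 = 0.3448.
Raised to α = 3.0: 0.56681; 0.16794; 0.11251; 0.04100.
Sum = 0.888269; FGT(3.0) = 0.888269 / 6 = 0.1480.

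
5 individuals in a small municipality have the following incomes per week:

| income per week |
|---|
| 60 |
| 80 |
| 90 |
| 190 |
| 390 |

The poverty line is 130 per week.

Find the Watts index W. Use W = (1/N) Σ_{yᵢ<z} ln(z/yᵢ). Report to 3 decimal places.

Below z: 60, 80, 90 (q = 3 of N = 5).
ln(z/y) terms: ln(130/60) = 0.7732; ln(130/80) = 0.4855; ln(130/90) = 0.3677.
W = 1.626422 / 5 = 0.325.

0.325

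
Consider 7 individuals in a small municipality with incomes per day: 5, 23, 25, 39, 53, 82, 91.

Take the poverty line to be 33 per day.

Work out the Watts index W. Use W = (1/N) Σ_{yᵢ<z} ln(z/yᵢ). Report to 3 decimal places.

0.361

Below the line: 5, 23, 25 (q = 3 of N = 7).
Log shortfalls: ln(33/5) = 1.8871; ln(33/23) = 0.3610; ln(33/25) = 0.2776.
W = 2.525715 / 7 = 0.361.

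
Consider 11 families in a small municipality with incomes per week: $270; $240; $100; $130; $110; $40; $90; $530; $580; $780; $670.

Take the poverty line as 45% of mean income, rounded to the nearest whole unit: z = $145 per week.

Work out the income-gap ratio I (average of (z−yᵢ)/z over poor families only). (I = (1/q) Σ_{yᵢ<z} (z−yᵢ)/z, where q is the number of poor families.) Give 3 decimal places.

Poor units: $40, $90, $100, $110, $130 (q = 5 of N = 11).
Relative gaps: 0.7241, 0.3793, 0.3103, 0.2414, 0.1034; sum = 1.758621.
The income-gap ratio divides by q (the poor only): 1.758621 / 5 = 0.352.

0.352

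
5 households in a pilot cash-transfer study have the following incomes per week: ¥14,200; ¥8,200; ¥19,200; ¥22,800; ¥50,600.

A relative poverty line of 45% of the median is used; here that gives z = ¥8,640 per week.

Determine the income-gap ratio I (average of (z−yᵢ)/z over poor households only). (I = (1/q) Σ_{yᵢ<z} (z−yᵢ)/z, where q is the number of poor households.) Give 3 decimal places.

Below the line: ¥8,200 (q = 1 of N = 5).
Relative gaps: 0.0509; sum = 0.050926.
I averages over the q = 1 poor units only: 0.050926 / 1 = 0.051.

0.051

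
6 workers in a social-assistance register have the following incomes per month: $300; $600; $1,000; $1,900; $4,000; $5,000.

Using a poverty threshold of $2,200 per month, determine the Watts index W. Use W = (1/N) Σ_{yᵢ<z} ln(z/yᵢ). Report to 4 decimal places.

0.7045

Poor units: $300, $600, $1,000, $1,900 (q = 4 of N = 6).
Log gaps: ln(2200/300) = 1.9924; ln(2200/600) = 1.2993; ln(2200/1000) = 0.7885; ln(2200/1900) = 0.1466.
W = 4.226774 / 6 = 0.7045.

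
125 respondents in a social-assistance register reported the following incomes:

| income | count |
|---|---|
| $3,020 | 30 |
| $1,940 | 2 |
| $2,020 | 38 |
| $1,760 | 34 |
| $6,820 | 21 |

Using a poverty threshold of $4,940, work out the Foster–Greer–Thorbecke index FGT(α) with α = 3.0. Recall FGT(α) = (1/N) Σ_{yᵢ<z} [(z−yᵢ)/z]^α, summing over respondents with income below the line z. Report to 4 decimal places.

0.1530

Incomes under z: 34×$1,760, 2×$1,940, 38×$2,020, 30×$3,020 (q = 104 of N = 125).
Shortfall ratios: (4940−1760)/4940 = 0.6437 (×34); (4940−1940)/4940 = 0.6073 (×2); (4940−2020)/4940 = 0.5911 (×38); (4940−3020)/4940 = 0.3887 (×30).
Raised to α = 3.0: 0.26675 (×34); 0.22397 (×2); 0.20652 (×38); 0.05871 (×30).
Sum = 19.126556; FGT(3.0) = 19.126556 / 125 = 0.1530.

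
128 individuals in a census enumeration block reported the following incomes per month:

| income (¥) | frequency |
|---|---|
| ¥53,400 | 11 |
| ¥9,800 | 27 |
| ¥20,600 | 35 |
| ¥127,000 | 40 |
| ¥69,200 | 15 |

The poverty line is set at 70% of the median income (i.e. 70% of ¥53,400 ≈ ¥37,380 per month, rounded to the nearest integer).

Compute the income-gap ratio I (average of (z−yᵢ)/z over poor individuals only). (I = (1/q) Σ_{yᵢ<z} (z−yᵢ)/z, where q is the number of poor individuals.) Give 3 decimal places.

Below the line: 27×¥9,800, 35×¥20,600 (q = 62 of N = 128).
Relative gaps: 0.7378 (×27), 0.4489 (×35); sum = 35.632959.
The income-gap ratio divides by q (the poor only): 35.632959 / 62 = 0.575.

0.575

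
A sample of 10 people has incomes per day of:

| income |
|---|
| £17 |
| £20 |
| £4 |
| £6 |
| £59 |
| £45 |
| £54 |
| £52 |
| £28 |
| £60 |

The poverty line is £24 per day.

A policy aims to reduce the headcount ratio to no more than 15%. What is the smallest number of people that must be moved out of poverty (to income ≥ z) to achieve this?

3

4 of the 10 people are poor, so H = 4/10 = 0.400.
A headcount ratio of at most 15% allows at most ⌊0.15 × 10⌋ = 1 poor people.
So at least 4 − 1 = 3 must be lifted.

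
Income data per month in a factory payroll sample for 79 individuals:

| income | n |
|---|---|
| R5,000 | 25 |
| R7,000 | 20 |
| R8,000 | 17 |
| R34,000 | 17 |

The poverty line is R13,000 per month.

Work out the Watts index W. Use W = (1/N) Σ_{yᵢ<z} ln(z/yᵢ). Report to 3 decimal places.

0.564

Incomes under z: 25×R5,000, 20×R7,000, 17×R8,000 (q = 62 of N = 79).
Log shortfalls: ln(13000/5000) = 0.9555 (×25); ln(13000/7000) = 0.6190 (×20); ln(13000/8000) = 0.4855 (×17).
W = 44.522203 / 79 = 0.564.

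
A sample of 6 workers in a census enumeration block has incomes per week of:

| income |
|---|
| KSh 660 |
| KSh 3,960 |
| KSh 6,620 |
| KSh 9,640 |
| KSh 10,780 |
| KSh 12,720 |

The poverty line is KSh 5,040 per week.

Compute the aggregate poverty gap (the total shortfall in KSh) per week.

Below z: KSh 660, KSh 3,960 (q = 2 of N = 6).
Individual gaps: 5040−660 = 4380; 5040−3960 = 1080.
Aggregate gap = KSh 5,460.

KSh 5,460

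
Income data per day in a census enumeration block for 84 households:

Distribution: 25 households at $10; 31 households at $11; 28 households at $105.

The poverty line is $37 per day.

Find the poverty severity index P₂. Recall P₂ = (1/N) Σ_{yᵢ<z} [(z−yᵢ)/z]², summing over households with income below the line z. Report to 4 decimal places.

Incomes under z: 25×$10, 31×$11 (q = 56 of N = 84).
Relative gaps: (37−10)/37 = 0.7297 (×25); (37−11)/37 = 0.7027 (×31).
Squared: 0.5325 (×25); 0.4938 (×31).
Sum = 28.620161; P₂ = 28.620161 / 84 = 0.3407.

0.3407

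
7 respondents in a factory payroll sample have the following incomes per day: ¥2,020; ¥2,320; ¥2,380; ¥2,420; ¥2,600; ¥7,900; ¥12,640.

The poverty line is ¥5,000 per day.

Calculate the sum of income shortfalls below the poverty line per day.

Poor units: ¥2,020, ¥2,320, ¥2,380, ¥2,420, ¥2,600 (q = 5 of N = 7).
Individual gaps: 5000−2020 = 2980; 5000−2320 = 2680; 5000−2380 = 2620; 5000−2420 = 2580; 5000−2600 = 2400.
Aggregate gap = ¥13,260.

¥13,260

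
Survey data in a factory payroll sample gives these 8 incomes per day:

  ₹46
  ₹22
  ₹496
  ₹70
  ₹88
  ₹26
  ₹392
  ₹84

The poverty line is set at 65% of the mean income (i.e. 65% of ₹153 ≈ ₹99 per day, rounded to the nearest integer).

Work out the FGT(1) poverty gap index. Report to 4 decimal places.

Poor units: ₹22, ₹26, ₹46, ₹70, ₹84, ₹88 (q = 6 of N = 8).
Gap ratios (z−y)/z: (99−22)/99 = 0.7778; (99−26)/99 = 0.7374; (99−46)/99 = 0.5354; (99−70)/99 = 0.2929; (99−84)/99 = 0.1515; (99−88)/99 = 0.1111.
Σ = 2.606061. Dividing by the full population N = 8 gives P₁ = 0.3258.

0.3258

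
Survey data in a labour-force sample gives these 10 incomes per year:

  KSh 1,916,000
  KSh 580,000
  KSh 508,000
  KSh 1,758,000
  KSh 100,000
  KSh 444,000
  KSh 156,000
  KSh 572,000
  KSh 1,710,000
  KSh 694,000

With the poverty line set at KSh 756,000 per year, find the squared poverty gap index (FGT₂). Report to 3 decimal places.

Below z: KSh 100,000, KSh 156,000, KSh 444,000, KSh 508,000, KSh 572,000, KSh 580,000, KSh 694,000 (q = 7 of N = 10).
Normalized shortfalls: (756000−100000)/756000 = 0.8677; (756000−156000)/756000 = 0.7937; (756000−444000)/756000 = 0.4127; (756000−508000)/756000 = 0.3280; (756000−572000)/756000 = 0.2434; (756000−580000)/756000 = 0.2328; (756000−694000)/756000 = 0.0820.
Squared: 0.7529; 0.6299; 0.1703; 0.1076; 0.0592; 0.0542; 0.0067.
Sum = 1.780920; P₂ = 1.780920 / 10 = 0.178.

0.178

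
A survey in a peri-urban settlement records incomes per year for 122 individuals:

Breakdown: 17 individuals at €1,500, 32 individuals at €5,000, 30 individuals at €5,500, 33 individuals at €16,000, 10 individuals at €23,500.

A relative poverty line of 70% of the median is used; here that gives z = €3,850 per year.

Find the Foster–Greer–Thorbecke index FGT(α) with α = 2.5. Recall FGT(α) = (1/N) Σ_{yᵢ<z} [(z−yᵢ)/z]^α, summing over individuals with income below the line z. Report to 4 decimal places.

0.0406

Below z: 17×€1,500 (q = 17 of N = 122).
Normalized shortfalls: (3850−1500)/3850 = 0.6104 (×17).
Raised to α = 2.5: 0.29108 (×17).
Sum = 4.948422; FGT(2.5) = 4.948422 / 122 = 0.0406.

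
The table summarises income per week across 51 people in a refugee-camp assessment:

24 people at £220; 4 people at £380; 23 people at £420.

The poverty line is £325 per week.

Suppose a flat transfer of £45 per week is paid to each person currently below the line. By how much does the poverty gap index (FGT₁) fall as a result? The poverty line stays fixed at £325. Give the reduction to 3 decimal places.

0.065

Before: below the line — 24×£220; poverty gap index (FGT₁) = 0.15204.
After the £45 transfer: below the line — 24×£265; poverty gap index (FGT₁) = 0.08688.
Reduction = 0.15204 − 0.08688 = 0.065.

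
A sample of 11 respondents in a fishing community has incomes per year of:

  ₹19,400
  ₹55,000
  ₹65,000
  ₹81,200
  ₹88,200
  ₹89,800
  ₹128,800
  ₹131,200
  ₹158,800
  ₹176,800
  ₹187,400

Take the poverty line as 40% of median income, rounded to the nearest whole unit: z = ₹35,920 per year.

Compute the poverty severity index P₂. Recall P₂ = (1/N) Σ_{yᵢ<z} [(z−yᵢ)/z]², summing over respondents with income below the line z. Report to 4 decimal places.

0.0192

Below the line: ₹19,400 (q = 1 of N = 11).
Normalized shortfalls: (35920−19400)/35920 = 0.4599.
Squared: 0.2115.
Sum = 0.211518; P₂ = 0.211518 / 11 = 0.0192.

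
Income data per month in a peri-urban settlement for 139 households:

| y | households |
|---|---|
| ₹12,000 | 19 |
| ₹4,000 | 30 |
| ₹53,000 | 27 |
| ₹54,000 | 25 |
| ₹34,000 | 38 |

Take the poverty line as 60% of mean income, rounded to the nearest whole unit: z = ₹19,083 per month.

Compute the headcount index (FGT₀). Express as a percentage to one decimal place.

35.3%

49 of the 139 households have income below ₹19,083.
H = 49/139 = 35.3%.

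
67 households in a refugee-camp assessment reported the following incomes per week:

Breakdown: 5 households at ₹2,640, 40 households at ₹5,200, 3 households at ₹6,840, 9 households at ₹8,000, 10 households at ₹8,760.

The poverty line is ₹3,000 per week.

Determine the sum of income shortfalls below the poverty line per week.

Incomes under z: 5×₹2,640 (q = 5 of N = 67).
Individual gaps: 5×(3000−2640) = 1800.
Aggregate gap = ₹1,800.

₹1,800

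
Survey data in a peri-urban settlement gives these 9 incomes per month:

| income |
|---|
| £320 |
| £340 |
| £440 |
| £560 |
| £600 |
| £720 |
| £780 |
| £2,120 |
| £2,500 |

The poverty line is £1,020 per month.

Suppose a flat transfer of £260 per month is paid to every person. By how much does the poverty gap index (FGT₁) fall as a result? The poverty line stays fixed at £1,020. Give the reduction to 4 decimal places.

0.1961

Before: below the line — £320, £340, £440, £560, £600, £720, £780; poverty gap index (FGT₁) = 0.368192.
After the £260 transfer: below the line — £580, £600, £700, £820, £860, £980; poverty gap index (FGT₁) = 0.172113.
Reduction = 0.368192 − 0.172113 = 0.1961.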